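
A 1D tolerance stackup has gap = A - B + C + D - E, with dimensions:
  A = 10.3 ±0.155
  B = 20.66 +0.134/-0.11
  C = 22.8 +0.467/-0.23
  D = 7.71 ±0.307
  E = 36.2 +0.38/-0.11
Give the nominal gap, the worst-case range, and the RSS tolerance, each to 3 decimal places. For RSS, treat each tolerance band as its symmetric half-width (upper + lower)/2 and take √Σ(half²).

Stack each dimension's contribution:
  +A: nom +10.300 → Σnom=10.300; wc +0.155/-0.155 → slack +0.155/-0.155; half-tol=0.155, Σhalf²=0.024025
  -B: nom -20.660 → Σnom=-10.360; wc +0.110/-0.134 → slack +0.265/-0.289; half-tol=0.122, Σhalf²=0.038909
  +C: nom +22.800 → Σnom=12.440; wc +0.467/-0.230 → slack +0.732/-0.519; half-tol=0.349, Σhalf²=0.160361
  +D: nom +7.710 → Σnom=20.150; wc +0.307/-0.307 → slack +1.039/-0.826; half-tol=0.307, Σhalf²=0.254610
  -E: nom -36.200 → Σnom=-16.050; wc +0.110/-0.380 → slack +1.149/-1.206; half-tol=0.245, Σhalf²=0.314635
Nominal = -16.050. Worst-case = [-16.050 - 1.206, -16.050 + 1.149] = [-17.256, -14.901]. RSS = √0.314635 = 0.561.

nominal=-16.050 wc=[-17.256,-14.901] rss=0.561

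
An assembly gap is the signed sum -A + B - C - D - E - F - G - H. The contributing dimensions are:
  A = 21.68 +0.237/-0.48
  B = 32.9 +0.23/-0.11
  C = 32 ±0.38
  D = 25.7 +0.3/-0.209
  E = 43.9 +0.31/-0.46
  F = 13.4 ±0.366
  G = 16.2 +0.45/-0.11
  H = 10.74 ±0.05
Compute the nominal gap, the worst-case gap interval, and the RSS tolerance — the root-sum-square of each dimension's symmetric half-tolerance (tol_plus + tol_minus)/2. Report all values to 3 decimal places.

Stack each dimension's contribution:
  -A: nom -21.680 → Σnom=-21.680; wc +0.480/-0.237 → slack +0.480/-0.237; half-tol=0.358, Σhalf²=0.128522
  +B: nom +32.900 → Σnom=11.220; wc +0.230/-0.110 → slack +0.710/-0.347; half-tol=0.170, Σhalf²=0.157422
  -C: nom -32.000 → Σnom=-20.780; wc +0.380/-0.380 → slack +1.090/-0.727; half-tol=0.380, Σhalf²=0.301822
  -D: nom -25.700 → Σnom=-46.480; wc +0.209/-0.300 → slack +1.299/-1.027; half-tol=0.255, Σhalf²=0.366592
  -E: nom -43.900 → Σnom=-90.380; wc +0.460/-0.310 → slack +1.759/-1.337; half-tol=0.385, Σhalf²=0.514817
  -F: nom -13.400 → Σnom=-103.780; wc +0.366/-0.366 → slack +2.125/-1.703; half-tol=0.366, Σhalf²=0.648773
  -G: nom -16.200 → Σnom=-119.980; wc +0.110/-0.450 → slack +2.235/-2.153; half-tol=0.280, Σhalf²=0.727173
  -H: nom -10.740 → Σnom=-130.720; wc +0.050/-0.050 → slack +2.285/-2.203; half-tol=0.050, Σhalf²=0.729673
Nominal = -130.720. Worst-case = [-130.720 - 2.203, -130.720 + 2.285] = [-132.923, -128.435]. RSS = √0.729673 = 0.854.

nominal=-130.720 wc=[-132.923,-128.435] rss=0.854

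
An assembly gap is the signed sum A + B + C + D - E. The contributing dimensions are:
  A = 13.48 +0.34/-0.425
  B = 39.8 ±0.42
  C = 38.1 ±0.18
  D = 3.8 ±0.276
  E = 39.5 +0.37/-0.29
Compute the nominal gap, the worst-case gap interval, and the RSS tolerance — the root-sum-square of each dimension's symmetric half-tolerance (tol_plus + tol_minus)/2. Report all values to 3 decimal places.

Stack each dimension's contribution:
  +A: nom +13.480 → Σnom=13.480; wc +0.340/-0.425 → slack +0.340/-0.425; half-tol=0.383, Σhalf²=0.146306
  +B: nom +39.800 → Σnom=53.280; wc +0.420/-0.420 → slack +0.760/-0.845; half-tol=0.420, Σhalf²=0.322706
  +C: nom +38.100 → Σnom=91.380; wc +0.180/-0.180 → slack +0.940/-1.025; half-tol=0.180, Σhalf²=0.355106
  +D: nom +3.800 → Σnom=95.180; wc +0.276/-0.276 → slack +1.216/-1.301; half-tol=0.276, Σhalf²=0.431282
  -E: nom -39.500 → Σnom=55.680; wc +0.290/-0.370 → slack +1.506/-1.671; half-tol=0.330, Σhalf²=0.540182
Nominal = 55.680. Worst-case = [55.680 - 1.671, 55.680 + 1.506] = [54.009, 57.186]. RSS = √0.540182 = 0.735.

nominal=55.680 wc=[54.009,57.186] rss=0.735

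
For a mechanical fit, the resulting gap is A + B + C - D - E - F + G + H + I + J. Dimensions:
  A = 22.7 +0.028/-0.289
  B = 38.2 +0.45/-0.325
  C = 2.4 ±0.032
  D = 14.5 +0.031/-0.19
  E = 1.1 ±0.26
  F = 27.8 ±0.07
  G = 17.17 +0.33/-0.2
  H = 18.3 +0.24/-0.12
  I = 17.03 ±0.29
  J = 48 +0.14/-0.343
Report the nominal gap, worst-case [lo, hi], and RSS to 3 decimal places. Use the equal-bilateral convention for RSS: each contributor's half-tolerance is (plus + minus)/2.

Stack each dimension's contribution:
  +A: nom +22.700 → Σnom=22.700; wc +0.028/-0.289 → slack +0.028/-0.289; half-tol=0.159, Σhalf²=0.025122
  +B: nom +38.200 → Σnom=60.900; wc +0.450/-0.325 → slack +0.478/-0.614; half-tol=0.388, Σhalf²=0.175279
  +C: nom +2.400 → Σnom=63.300; wc +0.032/-0.032 → slack +0.510/-0.646; half-tol=0.032, Σhalf²=0.176303
  -D: nom -14.500 → Σnom=48.800; wc +0.190/-0.031 → slack +0.700/-0.677; half-tol=0.111, Σhalf²=0.188513
  -E: nom -1.100 → Σnom=47.700; wc +0.260/-0.260 → slack +0.960/-0.937; half-tol=0.260, Σhalf²=0.256113
  -F: nom -27.800 → Σnom=19.900; wc +0.070/-0.070 → slack +1.030/-1.007; half-tol=0.070, Σhalf²=0.261013
  +G: nom +17.170 → Σnom=37.070; wc +0.330/-0.200 → slack +1.360/-1.207; half-tol=0.265, Σhalf²=0.331238
  +H: nom +18.300 → Σnom=55.370; wc +0.240/-0.120 → slack +1.600/-1.327; half-tol=0.180, Σhalf²=0.363638
  +I: nom +17.030 → Σnom=72.400; wc +0.290/-0.290 → slack +1.890/-1.617; half-tol=0.290, Σhalf²=0.447738
  +J: nom +48.000 → Σnom=120.400; wc +0.140/-0.343 → slack +2.030/-1.960; half-tol=0.242, Σhalf²=0.506060
Nominal = 120.400. Worst-case = [120.400 - 1.960, 120.400 + 2.030] = [118.440, 122.430]. RSS = √0.506060 = 0.711.

nominal=120.400 wc=[118.440,122.430] rss=0.711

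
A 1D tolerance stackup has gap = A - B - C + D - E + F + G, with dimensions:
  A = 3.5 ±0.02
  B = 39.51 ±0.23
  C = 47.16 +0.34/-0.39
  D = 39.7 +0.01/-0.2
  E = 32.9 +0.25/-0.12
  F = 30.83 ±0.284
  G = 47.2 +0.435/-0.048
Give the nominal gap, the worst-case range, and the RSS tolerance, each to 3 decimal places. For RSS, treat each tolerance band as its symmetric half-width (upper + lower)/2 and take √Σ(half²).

nominal=1.660 wc=[0.288,3.149] rss=0.609

Stack each dimension's contribution:
  +A: nom +3.500 → Σnom=3.500; wc +0.020/-0.020 → slack +0.020/-0.020; half-tol=0.020, Σhalf²=0.000400
  -B: nom -39.510 → Σnom=-36.010; wc +0.230/-0.230 → slack +0.250/-0.250; half-tol=0.230, Σhalf²=0.053300
  -C: nom -47.160 → Σnom=-83.170; wc +0.390/-0.340 → slack +0.640/-0.590; half-tol=0.365, Σhalf²=0.186525
  +D: nom +39.700 → Σnom=-43.470; wc +0.010/-0.200 → slack +0.650/-0.790; half-tol=0.105, Σhalf²=0.197550
  -E: nom -32.900 → Σnom=-76.370; wc +0.120/-0.250 → slack +0.770/-1.040; half-tol=0.185, Σhalf²=0.231775
  +F: nom +30.830 → Σnom=-45.540; wc +0.284/-0.284 → slack +1.054/-1.324; half-tol=0.284, Σhalf²=0.312431
  +G: nom +47.200 → Σnom=1.660; wc +0.435/-0.048 → slack +1.489/-1.372; half-tol=0.241, Σhalf²=0.370753
Nominal = 1.660. Worst-case = [1.660 - 1.372, 1.660 + 1.489] = [0.288, 3.149]. RSS = √0.370753 = 0.609.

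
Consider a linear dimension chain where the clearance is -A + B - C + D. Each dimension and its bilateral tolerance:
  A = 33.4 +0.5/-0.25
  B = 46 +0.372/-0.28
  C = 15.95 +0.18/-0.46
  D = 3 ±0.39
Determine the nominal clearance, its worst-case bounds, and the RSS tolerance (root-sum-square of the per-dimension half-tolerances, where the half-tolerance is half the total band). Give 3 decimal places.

nominal=-0.350 wc=[-1.700,1.122] rss=0.708

Stack each dimension's contribution:
  -A: nom -33.400 → Σnom=-33.400; wc +0.250/-0.500 → slack +0.250/-0.500; half-tol=0.375, Σhalf²=0.140625
  +B: nom +46.000 → Σnom=12.600; wc +0.372/-0.280 → slack +0.622/-0.780; half-tol=0.326, Σhalf²=0.246901
  -C: nom -15.950 → Σnom=-3.350; wc +0.460/-0.180 → slack +1.082/-0.960; half-tol=0.320, Σhalf²=0.349301
  +D: nom +3.000 → Σnom=-0.350; wc +0.390/-0.390 → slack +1.472/-1.350; half-tol=0.390, Σhalf²=0.501401
Nominal = -0.350. Worst-case = [-0.350 - 1.350, -0.350 + 1.472] = [-1.700, 1.122]. RSS = √0.501401 = 0.708.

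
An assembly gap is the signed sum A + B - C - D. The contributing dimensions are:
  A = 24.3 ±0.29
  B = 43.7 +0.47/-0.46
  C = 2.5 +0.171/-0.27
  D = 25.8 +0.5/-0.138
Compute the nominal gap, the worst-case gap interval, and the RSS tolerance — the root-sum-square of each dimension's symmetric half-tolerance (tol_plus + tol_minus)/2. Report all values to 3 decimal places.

nominal=39.700 wc=[38.279,40.868] rss=0.671

Stack each dimension's contribution:
  +A: nom +24.300 → Σnom=24.300; wc +0.290/-0.290 → slack +0.290/-0.290; half-tol=0.290, Σhalf²=0.084100
  +B: nom +43.700 → Σnom=68.000; wc +0.470/-0.460 → slack +0.760/-0.750; half-tol=0.465, Σhalf²=0.300325
  -C: nom -2.500 → Σnom=65.500; wc +0.270/-0.171 → slack +1.030/-0.921; half-tol=0.221, Σhalf²=0.348945
  -D: nom -25.800 → Σnom=39.700; wc +0.138/-0.500 → slack +1.168/-1.421; half-tol=0.319, Σhalf²=0.450706
Nominal = 39.700. Worst-case = [39.700 - 1.421, 39.700 + 1.168] = [38.279, 40.868]. RSS = √0.450706 = 0.671.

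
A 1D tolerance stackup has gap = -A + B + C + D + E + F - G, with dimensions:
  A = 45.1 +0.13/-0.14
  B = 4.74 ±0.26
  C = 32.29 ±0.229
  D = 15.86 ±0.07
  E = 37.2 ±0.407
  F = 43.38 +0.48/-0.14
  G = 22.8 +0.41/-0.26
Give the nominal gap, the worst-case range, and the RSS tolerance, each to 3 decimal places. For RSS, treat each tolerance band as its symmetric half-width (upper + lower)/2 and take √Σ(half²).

nominal=65.570 wc=[63.924,67.416] rss=0.719

Stack each dimension's contribution:
  -A: nom -45.100 → Σnom=-45.100; wc +0.140/-0.130 → slack +0.140/-0.130; half-tol=0.135, Σhalf²=0.018225
  +B: nom +4.740 → Σnom=-40.360; wc +0.260/-0.260 → slack +0.400/-0.390; half-tol=0.260, Σhalf²=0.085825
  +C: nom +32.290 → Σnom=-8.070; wc +0.229/-0.229 → slack +0.629/-0.619; half-tol=0.229, Σhalf²=0.138266
  +D: nom +15.860 → Σnom=7.790; wc +0.070/-0.070 → slack +0.699/-0.689; half-tol=0.070, Σhalf²=0.143166
  +E: nom +37.200 → Σnom=44.990; wc +0.407/-0.407 → slack +1.106/-1.096; half-tol=0.407, Σhalf²=0.308815
  +F: nom +43.380 → Σnom=88.370; wc +0.480/-0.140 → slack +1.586/-1.236; half-tol=0.310, Σhalf²=0.404915
  -G: nom -22.800 → Σnom=65.570; wc +0.260/-0.410 → slack +1.846/-1.646; half-tol=0.335, Σhalf²=0.517140
Nominal = 65.570. Worst-case = [65.570 - 1.646, 65.570 + 1.846] = [63.924, 67.416]. RSS = √0.517140 = 0.719.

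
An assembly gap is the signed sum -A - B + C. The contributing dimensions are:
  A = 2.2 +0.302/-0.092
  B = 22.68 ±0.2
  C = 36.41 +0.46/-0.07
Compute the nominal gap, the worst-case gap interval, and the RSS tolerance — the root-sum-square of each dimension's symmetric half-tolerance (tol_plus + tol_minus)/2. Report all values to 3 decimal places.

nominal=11.530 wc=[10.958,12.282] rss=0.386

Stack each dimension's contribution:
  -A: nom -2.200 → Σnom=-2.200; wc +0.092/-0.302 → slack +0.092/-0.302; half-tol=0.197, Σhalf²=0.038809
  -B: nom -22.680 → Σnom=-24.880; wc +0.200/-0.200 → slack +0.292/-0.502; half-tol=0.200, Σhalf²=0.078809
  +C: nom +36.410 → Σnom=11.530; wc +0.460/-0.070 → slack +0.752/-0.572; half-tol=0.265, Σhalf²=0.149034
Nominal = 11.530. Worst-case = [11.530 - 0.572, 11.530 + 0.752] = [10.958, 12.282]. RSS = √0.149034 = 0.386.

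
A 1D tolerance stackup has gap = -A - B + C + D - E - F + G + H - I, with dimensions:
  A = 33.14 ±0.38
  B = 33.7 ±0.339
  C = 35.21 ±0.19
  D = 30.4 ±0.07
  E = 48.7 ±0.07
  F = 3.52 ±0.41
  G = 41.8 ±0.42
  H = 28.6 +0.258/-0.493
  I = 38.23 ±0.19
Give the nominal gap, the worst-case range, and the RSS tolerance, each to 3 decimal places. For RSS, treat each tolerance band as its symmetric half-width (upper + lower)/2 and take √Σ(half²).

nominal=-21.280 wc=[-23.842,-18.953] rss=0.909

Stack each dimension's contribution:
  -A: nom -33.140 → Σnom=-33.140; wc +0.380/-0.380 → slack +0.380/-0.380; half-tol=0.380, Σhalf²=0.144400
  -B: nom -33.700 → Σnom=-66.840; wc +0.339/-0.339 → slack +0.719/-0.719; half-tol=0.339, Σhalf²=0.259321
  +C: nom +35.210 → Σnom=-31.630; wc +0.190/-0.190 → slack +0.909/-0.909; half-tol=0.190, Σhalf²=0.295421
  +D: nom +30.400 → Σnom=-1.230; wc +0.070/-0.070 → slack +0.979/-0.979; half-tol=0.070, Σhalf²=0.300321
  -E: nom -48.700 → Σnom=-49.930; wc +0.070/-0.070 → slack +1.049/-1.049; half-tol=0.070, Σhalf²=0.305221
  -F: nom -3.520 → Σnom=-53.450; wc +0.410/-0.410 → slack +1.459/-1.459; half-tol=0.410, Σhalf²=0.473321
  +G: nom +41.800 → Σnom=-11.650; wc +0.420/-0.420 → slack +1.879/-1.879; half-tol=0.420, Σhalf²=0.649721
  +H: nom +28.600 → Σnom=16.950; wc +0.258/-0.493 → slack +2.137/-2.372; half-tol=0.376, Σhalf²=0.790721
  -I: nom -38.230 → Σnom=-21.280; wc +0.190/-0.190 → slack +2.327/-2.562; half-tol=0.190, Σhalf²=0.826821
Nominal = -21.280. Worst-case = [-21.280 - 2.562, -21.280 + 2.327] = [-23.842, -18.953]. RSS = √0.826821 = 0.909.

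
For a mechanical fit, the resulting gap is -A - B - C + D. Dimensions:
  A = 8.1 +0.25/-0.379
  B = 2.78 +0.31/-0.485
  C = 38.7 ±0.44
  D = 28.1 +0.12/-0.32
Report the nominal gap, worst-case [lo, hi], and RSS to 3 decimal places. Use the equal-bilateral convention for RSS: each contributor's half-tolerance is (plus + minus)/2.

nominal=-21.480 wc=[-22.800,-20.056] rss=0.706

Stack each dimension's contribution:
  -A: nom -8.100 → Σnom=-8.100; wc +0.379/-0.250 → slack +0.379/-0.250; half-tol=0.315, Σhalf²=0.098910
  -B: nom -2.780 → Σnom=-10.880; wc +0.485/-0.310 → slack +0.864/-0.560; half-tol=0.397, Σhalf²=0.256916
  -C: nom -38.700 → Σnom=-49.580; wc +0.440/-0.440 → slack +1.304/-1.000; half-tol=0.440, Σhalf²=0.450516
  +D: nom +28.100 → Σnom=-21.480; wc +0.120/-0.320 → slack +1.424/-1.320; half-tol=0.220, Σhalf²=0.498916
Nominal = -21.480. Worst-case = [-21.480 - 1.320, -21.480 + 1.424] = [-22.800, -20.056]. RSS = √0.498916 = 0.706.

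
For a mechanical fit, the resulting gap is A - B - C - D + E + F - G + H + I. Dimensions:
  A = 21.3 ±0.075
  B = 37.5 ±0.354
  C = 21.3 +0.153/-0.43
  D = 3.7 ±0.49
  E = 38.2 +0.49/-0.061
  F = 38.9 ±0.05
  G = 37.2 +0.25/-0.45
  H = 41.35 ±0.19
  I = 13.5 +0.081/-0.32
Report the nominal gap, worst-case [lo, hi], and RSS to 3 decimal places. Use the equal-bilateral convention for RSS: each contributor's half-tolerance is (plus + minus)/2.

nominal=53.550 wc=[51.607,56.160] rss=0.856

Stack each dimension's contribution:
  +A: nom +21.300 → Σnom=21.300; wc +0.075/-0.075 → slack +0.075/-0.075; half-tol=0.075, Σhalf²=0.005625
  -B: nom -37.500 → Σnom=-16.200; wc +0.354/-0.354 → slack +0.429/-0.429; half-tol=0.354, Σhalf²=0.130941
  -C: nom -21.300 → Σnom=-37.500; wc +0.430/-0.153 → slack +0.859/-0.582; half-tol=0.291, Σhalf²=0.215913
  -D: nom -3.700 → Σnom=-41.200; wc +0.490/-0.490 → slack +1.349/-1.072; half-tol=0.490, Σhalf²=0.456013
  +E: nom +38.200 → Σnom=-3.000; wc +0.490/-0.061 → slack +1.839/-1.133; half-tol=0.275, Σhalf²=0.531913
  +F: nom +38.900 → Σnom=35.900; wc +0.050/-0.050 → slack +1.889/-1.183; half-tol=0.050, Σhalf²=0.534413
  -G: nom -37.200 → Σnom=-1.300; wc +0.450/-0.250 → slack +2.339/-1.433; half-tol=0.350, Σhalf²=0.656913
  +H: nom +41.350 → Σnom=40.050; wc +0.190/-0.190 → slack +2.529/-1.623; half-tol=0.190, Σhalf²=0.693013
  +I: nom +13.500 → Σnom=53.550; wc +0.081/-0.320 → slack +2.610/-1.943; half-tol=0.201, Σhalf²=0.733214
Nominal = 53.550. Worst-case = [53.550 - 1.943, 53.550 + 2.610] = [51.607, 56.160]. RSS = √0.733214 = 0.856.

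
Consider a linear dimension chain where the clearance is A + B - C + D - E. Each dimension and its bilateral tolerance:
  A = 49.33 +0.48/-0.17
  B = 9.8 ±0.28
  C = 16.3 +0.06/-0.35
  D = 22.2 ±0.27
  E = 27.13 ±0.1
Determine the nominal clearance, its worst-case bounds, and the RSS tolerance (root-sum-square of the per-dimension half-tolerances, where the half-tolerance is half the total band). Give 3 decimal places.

nominal=37.900 wc=[37.020,39.380] rss=0.556

Stack each dimension's contribution:
  +A: nom +49.330 → Σnom=49.330; wc +0.480/-0.170 → slack +0.480/-0.170; half-tol=0.325, Σhalf²=0.105625
  +B: nom +9.800 → Σnom=59.130; wc +0.280/-0.280 → slack +0.760/-0.450; half-tol=0.280, Σhalf²=0.184025
  -C: nom -16.300 → Σnom=42.830; wc +0.350/-0.060 → slack +1.110/-0.510; half-tol=0.205, Σhalf²=0.226050
  +D: nom +22.200 → Σnom=65.030; wc +0.270/-0.270 → slack +1.380/-0.780; half-tol=0.270, Σhalf²=0.298950
  -E: nom -27.130 → Σnom=37.900; wc +0.100/-0.100 → slack +1.480/-0.880; half-tol=0.100, Σhalf²=0.308950
Nominal = 37.900. Worst-case = [37.900 - 0.880, 37.900 + 1.480] = [37.020, 39.380]. RSS = √0.308950 = 0.556.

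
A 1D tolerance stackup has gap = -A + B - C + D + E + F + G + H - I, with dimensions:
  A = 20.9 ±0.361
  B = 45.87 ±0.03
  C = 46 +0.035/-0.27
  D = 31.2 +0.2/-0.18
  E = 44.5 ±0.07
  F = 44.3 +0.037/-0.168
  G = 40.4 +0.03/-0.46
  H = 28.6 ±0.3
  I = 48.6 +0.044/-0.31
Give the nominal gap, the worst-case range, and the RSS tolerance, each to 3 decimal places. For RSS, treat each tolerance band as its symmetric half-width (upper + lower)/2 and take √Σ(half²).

nominal=119.370 wc=[117.722,120.978] rss=0.622

Stack each dimension's contribution:
  -A: nom -20.900 → Σnom=-20.900; wc +0.361/-0.361 → slack +0.361/-0.361; half-tol=0.361, Σhalf²=0.130321
  +B: nom +45.870 → Σnom=24.970; wc +0.030/-0.030 → slack +0.391/-0.391; half-tol=0.030, Σhalf²=0.131221
  -C: nom -46.000 → Σnom=-21.030; wc +0.270/-0.035 → slack +0.661/-0.426; half-tol=0.153, Σhalf²=0.154477
  +D: nom +31.200 → Σnom=10.170; wc +0.200/-0.180 → slack +0.861/-0.606; half-tol=0.190, Σhalf²=0.190577
  +E: nom +44.500 → Σnom=54.670; wc +0.070/-0.070 → slack +0.931/-0.676; half-tol=0.070, Σhalf²=0.195477
  +F: nom +44.300 → Σnom=98.970; wc +0.037/-0.168 → slack +0.968/-0.844; half-tol=0.103, Σhalf²=0.205983
  +G: nom +40.400 → Σnom=139.370; wc +0.030/-0.460 → slack +0.998/-1.304; half-tol=0.245, Σhalf²=0.266008
  +H: nom +28.600 → Σnom=167.970; wc +0.300/-0.300 → slack +1.298/-1.604; half-tol=0.300, Σhalf²=0.356008
  -I: nom -48.600 → Σnom=119.370; wc +0.310/-0.044 → slack +1.608/-1.648; half-tol=0.177, Σhalf²=0.387337
Nominal = 119.370. Worst-case = [119.370 - 1.648, 119.370 + 1.608] = [117.722, 120.978]. RSS = √0.387337 = 0.622.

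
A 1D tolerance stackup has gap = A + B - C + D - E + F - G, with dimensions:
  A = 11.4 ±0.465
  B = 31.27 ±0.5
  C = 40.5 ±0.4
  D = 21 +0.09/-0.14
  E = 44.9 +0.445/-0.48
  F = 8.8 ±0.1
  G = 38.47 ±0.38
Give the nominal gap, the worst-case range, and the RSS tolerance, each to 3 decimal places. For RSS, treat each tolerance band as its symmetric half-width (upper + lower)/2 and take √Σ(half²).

nominal=-51.400 wc=[-53.830,-48.985] rss=1.004

Stack each dimension's contribution:
  +A: nom +11.400 → Σnom=11.400; wc +0.465/-0.465 → slack +0.465/-0.465; half-tol=0.465, Σhalf²=0.216225
  +B: nom +31.270 → Σnom=42.670; wc +0.500/-0.500 → slack +0.965/-0.965; half-tol=0.500, Σhalf²=0.466225
  -C: nom -40.500 → Σnom=2.170; wc +0.400/-0.400 → slack +1.365/-1.365; half-tol=0.400, Σhalf²=0.626225
  +D: nom +21.000 → Σnom=23.170; wc +0.090/-0.140 → slack +1.455/-1.505; half-tol=0.115, Σhalf²=0.639450
  -E: nom -44.900 → Σnom=-21.730; wc +0.480/-0.445 → slack +1.935/-1.950; half-tol=0.463, Σhalf²=0.853356
  +F: nom +8.800 → Σnom=-12.930; wc +0.100/-0.100 → slack +2.035/-2.050; half-tol=0.100, Σhalf²=0.863356
  -G: nom -38.470 → Σnom=-51.400; wc +0.380/-0.380 → slack +2.415/-2.430; half-tol=0.380, Σhalf²=1.007756
Nominal = -51.400. Worst-case = [-51.400 - 2.430, -51.400 + 2.415] = [-53.830, -48.985]. RSS = √1.007756 = 1.004.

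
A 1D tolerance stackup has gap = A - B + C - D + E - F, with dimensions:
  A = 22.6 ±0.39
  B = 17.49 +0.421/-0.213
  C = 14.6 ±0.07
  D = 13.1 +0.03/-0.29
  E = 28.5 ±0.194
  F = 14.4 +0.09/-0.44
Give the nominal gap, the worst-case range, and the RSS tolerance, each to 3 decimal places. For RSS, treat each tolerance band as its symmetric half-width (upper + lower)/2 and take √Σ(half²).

Stack each dimension's contribution:
  +A: nom +22.600 → Σnom=22.600; wc +0.390/-0.390 → slack +0.390/-0.390; half-tol=0.390, Σhalf²=0.152100
  -B: nom -17.490 → Σnom=5.110; wc +0.213/-0.421 → slack +0.603/-0.811; half-tol=0.317, Σhalf²=0.252589
  +C: nom +14.600 → Σnom=19.710; wc +0.070/-0.070 → slack +0.673/-0.881; half-tol=0.070, Σhalf²=0.257489
  -D: nom -13.100 → Σnom=6.610; wc +0.290/-0.030 → slack +0.963/-0.911; half-tol=0.160, Σhalf²=0.283089
  +E: nom +28.500 → Σnom=35.110; wc +0.194/-0.194 → slack +1.157/-1.105; half-tol=0.194, Σhalf²=0.320725
  -F: nom -14.400 → Σnom=20.710; wc +0.440/-0.090 → slack +1.597/-1.195; half-tol=0.265, Σhalf²=0.390950
Nominal = 20.710. Worst-case = [20.710 - 1.195, 20.710 + 1.597] = [19.515, 22.307]. RSS = √0.390950 = 0.625.

nominal=20.710 wc=[19.515,22.307] rss=0.625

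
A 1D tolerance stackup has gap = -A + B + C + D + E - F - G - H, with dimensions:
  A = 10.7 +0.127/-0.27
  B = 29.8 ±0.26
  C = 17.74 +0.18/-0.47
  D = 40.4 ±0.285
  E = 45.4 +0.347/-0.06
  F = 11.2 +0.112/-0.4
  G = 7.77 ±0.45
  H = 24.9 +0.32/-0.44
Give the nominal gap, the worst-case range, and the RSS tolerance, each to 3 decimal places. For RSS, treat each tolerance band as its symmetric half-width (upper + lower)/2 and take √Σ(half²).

nominal=78.770 wc=[76.686,81.402] rss=0.865

Stack each dimension's contribution:
  -A: nom -10.700 → Σnom=-10.700; wc +0.270/-0.127 → slack +0.270/-0.127; half-tol=0.199, Σhalf²=0.039402
  +B: nom +29.800 → Σnom=19.100; wc +0.260/-0.260 → slack +0.530/-0.387; half-tol=0.260, Σhalf²=0.107002
  +C: nom +17.740 → Σnom=36.840; wc +0.180/-0.470 → slack +0.710/-0.857; half-tol=0.325, Σhalf²=0.212627
  +D: nom +40.400 → Σnom=77.240; wc +0.285/-0.285 → slack +0.995/-1.142; half-tol=0.285, Σhalf²=0.293852
  +E: nom +45.400 → Σnom=122.640; wc +0.347/-0.060 → slack +1.342/-1.202; half-tol=0.203, Σhalf²=0.335264
  -F: nom -11.200 → Σnom=111.440; wc +0.400/-0.112 → slack +1.742/-1.314; half-tol=0.256, Σhalf²=0.400800
  -G: nom -7.770 → Σnom=103.670; wc +0.450/-0.450 → slack +2.192/-1.764; half-tol=0.450, Σhalf²=0.603301
  -H: nom -24.900 → Σnom=78.770; wc +0.440/-0.320 → slack +2.632/-2.084; half-tol=0.380, Σhalf²=0.747700
Nominal = 78.770. Worst-case = [78.770 - 2.084, 78.770 + 2.632] = [76.686, 81.402]. RSS = √0.747700 = 0.865.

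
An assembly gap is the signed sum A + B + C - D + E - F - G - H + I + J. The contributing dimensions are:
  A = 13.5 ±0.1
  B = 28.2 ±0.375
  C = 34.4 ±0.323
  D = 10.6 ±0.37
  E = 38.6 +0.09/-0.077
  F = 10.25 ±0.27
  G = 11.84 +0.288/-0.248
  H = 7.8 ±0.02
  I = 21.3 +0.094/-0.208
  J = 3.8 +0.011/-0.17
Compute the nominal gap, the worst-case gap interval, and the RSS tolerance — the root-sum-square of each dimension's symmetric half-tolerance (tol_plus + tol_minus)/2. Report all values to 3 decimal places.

nominal=99.310 wc=[97.109,101.211] rss=0.758

Stack each dimension's contribution:
  +A: nom +13.500 → Σnom=13.500; wc +0.100/-0.100 → slack +0.100/-0.100; half-tol=0.100, Σhalf²=0.010000
  +B: nom +28.200 → Σnom=41.700; wc +0.375/-0.375 → slack +0.475/-0.475; half-tol=0.375, Σhalf²=0.150625
  +C: nom +34.400 → Σnom=76.100; wc +0.323/-0.323 → slack +0.798/-0.798; half-tol=0.323, Σhalf²=0.254954
  -D: nom -10.600 → Σnom=65.500; wc +0.370/-0.370 → slack +1.168/-1.168; half-tol=0.370, Σhalf²=0.391854
  +E: nom +38.600 → Σnom=104.100; wc +0.090/-0.077 → slack +1.258/-1.245; half-tol=0.083, Σhalf²=0.398826
  -F: nom -10.250 → Σnom=93.850; wc +0.270/-0.270 → slack +1.528/-1.515; half-tol=0.270, Σhalf²=0.471726
  -G: nom -11.840 → Σnom=82.010; wc +0.248/-0.288 → slack +1.776/-1.803; half-tol=0.268, Σhalf²=0.543550
  -H: nom -7.800 → Σnom=74.210; wc +0.020/-0.020 → slack +1.796/-1.823; half-tol=0.020, Σhalf²=0.543950
  +I: nom +21.300 → Σnom=95.510; wc +0.094/-0.208 → slack +1.890/-2.031; half-tol=0.151, Σhalf²=0.566751
  +J: nom +3.800 → Σnom=99.310; wc +0.011/-0.170 → slack +1.901/-2.201; half-tol=0.091, Σhalf²=0.574941
Nominal = 99.310. Worst-case = [99.310 - 2.201, 99.310 + 1.901] = [97.109, 101.211]. RSS = √0.574941 = 0.758.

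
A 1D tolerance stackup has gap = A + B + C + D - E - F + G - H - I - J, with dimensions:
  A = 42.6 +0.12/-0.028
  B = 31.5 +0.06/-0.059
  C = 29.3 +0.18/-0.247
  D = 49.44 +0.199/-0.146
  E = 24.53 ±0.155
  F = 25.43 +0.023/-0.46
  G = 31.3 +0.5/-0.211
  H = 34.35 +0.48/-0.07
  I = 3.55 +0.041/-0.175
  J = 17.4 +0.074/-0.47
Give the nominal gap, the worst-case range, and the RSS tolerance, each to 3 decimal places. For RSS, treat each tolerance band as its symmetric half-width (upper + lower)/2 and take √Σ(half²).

Stack each dimension's contribution:
  +A: nom +42.600 → Σnom=42.600; wc +0.120/-0.028 → slack +0.120/-0.028; half-tol=0.074, Σhalf²=0.005476
  +B: nom +31.500 → Σnom=74.100; wc +0.060/-0.059 → slack +0.180/-0.087; half-tol=0.059, Σhalf²=0.009016
  +C: nom +29.300 → Σnom=103.400; wc +0.180/-0.247 → slack +0.360/-0.334; half-tol=0.213, Σhalf²=0.054598
  +D: nom +49.440 → Σnom=152.840; wc +0.199/-0.146 → slack +0.559/-0.480; half-tol=0.172, Σhalf²=0.084355
  -E: nom -24.530 → Σnom=128.310; wc +0.155/-0.155 → slack +0.714/-0.635; half-tol=0.155, Σhalf²=0.108380
  -F: nom -25.430 → Σnom=102.880; wc +0.460/-0.023 → slack +1.174/-0.658; half-tol=0.242, Σhalf²=0.166702
  +G: nom +31.300 → Σnom=134.180; wc +0.500/-0.211 → slack +1.674/-0.869; half-tol=0.355, Σhalf²=0.293082
  -H: nom -34.350 → Σnom=99.830; wc +0.070/-0.480 → slack +1.744/-1.349; half-tol=0.275, Σhalf²=0.368707
  -I: nom -3.550 → Σnom=96.280; wc +0.175/-0.041 → slack +1.919/-1.390; half-tol=0.108, Σhalf²=0.380371
  -J: nom -17.400 → Σnom=78.880; wc +0.470/-0.074 → slack +2.389/-1.464; half-tol=0.272, Σhalf²=0.454355
Nominal = 78.880. Worst-case = [78.880 - 1.464, 78.880 + 2.389] = [77.416, 81.269]. RSS = √0.454355 = 0.674.

nominal=78.880 wc=[77.416,81.269] rss=0.674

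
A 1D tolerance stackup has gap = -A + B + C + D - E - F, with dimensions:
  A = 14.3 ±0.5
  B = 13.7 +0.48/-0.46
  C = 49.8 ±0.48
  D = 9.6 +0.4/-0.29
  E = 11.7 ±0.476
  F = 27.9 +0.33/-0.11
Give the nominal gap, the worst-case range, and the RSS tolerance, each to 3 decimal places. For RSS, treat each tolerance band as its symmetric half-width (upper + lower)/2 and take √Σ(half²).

nominal=19.200 wc=[16.664,21.646] rss=1.047

Stack each dimension's contribution:
  -A: nom -14.300 → Σnom=-14.300; wc +0.500/-0.500 → slack +0.500/-0.500; half-tol=0.500, Σhalf²=0.250000
  +B: nom +13.700 → Σnom=-0.600; wc +0.480/-0.460 → slack +0.980/-0.960; half-tol=0.470, Σhalf²=0.470900
  +C: nom +49.800 → Σnom=49.200; wc +0.480/-0.480 → slack +1.460/-1.440; half-tol=0.480, Σhalf²=0.701300
  +D: nom +9.600 → Σnom=58.800; wc +0.400/-0.290 → slack +1.860/-1.730; half-tol=0.345, Σhalf²=0.820325
  -E: nom -11.700 → Σnom=47.100; wc +0.476/-0.476 → slack +2.336/-2.206; half-tol=0.476, Σhalf²=1.046901
  -F: nom -27.900 → Σnom=19.200; wc +0.110/-0.330 → slack +2.446/-2.536; half-tol=0.220, Σhalf²=1.095301
Nominal = 19.200. Worst-case = [19.200 - 2.536, 19.200 + 2.446] = [16.664, 21.646]. RSS = √1.095301 = 1.047.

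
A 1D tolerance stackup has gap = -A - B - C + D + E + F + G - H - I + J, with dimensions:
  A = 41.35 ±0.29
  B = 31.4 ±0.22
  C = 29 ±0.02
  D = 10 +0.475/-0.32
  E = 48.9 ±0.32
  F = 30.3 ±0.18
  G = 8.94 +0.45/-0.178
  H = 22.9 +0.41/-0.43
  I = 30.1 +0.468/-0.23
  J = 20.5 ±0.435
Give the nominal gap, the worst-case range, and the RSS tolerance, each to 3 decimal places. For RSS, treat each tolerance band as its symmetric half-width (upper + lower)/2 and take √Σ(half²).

Stack each dimension's contribution:
  -A: nom -41.350 → Σnom=-41.350; wc +0.290/-0.290 → slack +0.290/-0.290; half-tol=0.290, Σhalf²=0.084100
  -B: nom -31.400 → Σnom=-72.750; wc +0.220/-0.220 → slack +0.510/-0.510; half-tol=0.220, Σhalf²=0.132500
  -C: nom -29.000 → Σnom=-101.750; wc +0.020/-0.020 → slack +0.530/-0.530; half-tol=0.020, Σhalf²=0.132900
  +D: nom +10.000 → Σnom=-91.750; wc +0.475/-0.320 → slack +1.005/-0.850; half-tol=0.397, Σhalf²=0.290906
  +E: nom +48.900 → Σnom=-42.850; wc +0.320/-0.320 → slack +1.325/-1.170; half-tol=0.320, Σhalf²=0.393306
  +F: nom +30.300 → Σnom=-12.550; wc +0.180/-0.180 → slack +1.505/-1.350; half-tol=0.180, Σhalf²=0.425706
  +G: nom +8.940 → Σnom=-3.610; wc +0.450/-0.178 → slack +1.955/-1.528; half-tol=0.314, Σhalf²=0.524302
  -H: nom -22.900 → Σnom=-26.510; wc +0.430/-0.410 → slack +2.385/-1.938; half-tol=0.420, Σhalf²=0.700702
  -I: nom -30.100 → Σnom=-56.610; wc +0.230/-0.468 → slack +2.615/-2.406; half-tol=0.349, Σhalf²=0.822503
  +J: nom +20.500 → Σnom=-36.110; wc +0.435/-0.435 → slack +3.050/-2.841; half-tol=0.435, Σhalf²=1.011728
Nominal = -36.110. Worst-case = [-36.110 - 2.841, -36.110 + 3.050] = [-38.951, -33.060]. RSS = √1.011728 = 1.006.

nominal=-36.110 wc=[-38.951,-33.060] rss=1.006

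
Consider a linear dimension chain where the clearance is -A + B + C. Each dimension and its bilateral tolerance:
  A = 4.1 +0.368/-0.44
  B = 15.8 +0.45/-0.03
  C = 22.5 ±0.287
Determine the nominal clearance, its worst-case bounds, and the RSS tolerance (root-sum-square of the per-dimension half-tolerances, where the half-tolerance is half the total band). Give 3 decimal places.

Stack each dimension's contribution:
  -A: nom -4.100 → Σnom=-4.100; wc +0.440/-0.368 → slack +0.440/-0.368; half-tol=0.404, Σhalf²=0.163216
  +B: nom +15.800 → Σnom=11.700; wc +0.450/-0.030 → slack +0.890/-0.398; half-tol=0.240, Σhalf²=0.220816
  +C: nom +22.500 → Σnom=34.200; wc +0.287/-0.287 → slack +1.177/-0.685; half-tol=0.287, Σhalf²=0.303185
Nominal = 34.200. Worst-case = [34.200 - 0.685, 34.200 + 1.177] = [33.515, 35.377]. RSS = √0.303185 = 0.551.

nominal=34.200 wc=[33.515,35.377] rss=0.551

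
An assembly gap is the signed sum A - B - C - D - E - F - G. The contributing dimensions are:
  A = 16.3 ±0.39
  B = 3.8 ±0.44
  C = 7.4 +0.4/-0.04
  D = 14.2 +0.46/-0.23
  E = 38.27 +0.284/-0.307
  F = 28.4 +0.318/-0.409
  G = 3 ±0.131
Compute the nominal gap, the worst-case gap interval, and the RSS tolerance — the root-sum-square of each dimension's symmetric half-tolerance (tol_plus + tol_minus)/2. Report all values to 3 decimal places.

Stack each dimension's contribution:
  +A: nom +16.300 → Σnom=16.300; wc +0.390/-0.390 → slack +0.390/-0.390; half-tol=0.390, Σhalf²=0.152100
  -B: nom -3.800 → Σnom=12.500; wc +0.440/-0.440 → slack +0.830/-0.830; half-tol=0.440, Σhalf²=0.345700
  -C: nom -7.400 → Σnom=5.100; wc +0.040/-0.400 → slack +0.870/-1.230; half-tol=0.220, Σhalf²=0.394100
  -D: nom -14.200 → Σnom=-9.100; wc +0.230/-0.460 → slack +1.100/-1.690; half-tol=0.345, Σhalf²=0.513125
  -E: nom -38.270 → Σnom=-47.370; wc +0.307/-0.284 → slack +1.407/-1.974; half-tol=0.295, Σhalf²=0.600445
  -F: nom -28.400 → Σnom=-75.770; wc +0.409/-0.318 → slack +1.816/-2.292; half-tol=0.363, Σhalf²=0.732577
  -G: nom -3.000 → Σnom=-78.770; wc +0.131/-0.131 → slack +1.947/-2.423; half-tol=0.131, Σhalf²=0.749738
Nominal = -78.770. Worst-case = [-78.770 - 2.423, -78.770 + 1.947] = [-81.193, -76.823]. RSS = √0.749738 = 0.866.

nominal=-78.770 wc=[-81.193,-76.823] rss=0.866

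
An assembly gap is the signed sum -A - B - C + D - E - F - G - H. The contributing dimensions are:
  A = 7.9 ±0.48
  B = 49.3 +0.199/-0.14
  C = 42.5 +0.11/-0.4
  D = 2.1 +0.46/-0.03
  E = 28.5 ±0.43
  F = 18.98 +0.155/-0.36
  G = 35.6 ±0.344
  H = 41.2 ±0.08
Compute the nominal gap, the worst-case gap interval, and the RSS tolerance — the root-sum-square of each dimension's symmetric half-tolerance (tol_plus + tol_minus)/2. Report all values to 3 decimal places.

nominal=-221.880 wc=[-223.708,-219.186] rss=0.872

Stack each dimension's contribution:
  -A: nom -7.900 → Σnom=-7.900; wc +0.480/-0.480 → slack +0.480/-0.480; half-tol=0.480, Σhalf²=0.230400
  -B: nom -49.300 → Σnom=-57.200; wc +0.140/-0.199 → slack +0.620/-0.679; half-tol=0.170, Σhalf²=0.259130
  -C: nom -42.500 → Σnom=-99.700; wc +0.400/-0.110 → slack +1.020/-0.789; half-tol=0.255, Σhalf²=0.324155
  +D: nom +2.100 → Σnom=-97.600; wc +0.460/-0.030 → slack +1.480/-0.819; half-tol=0.245, Σhalf²=0.384180
  -E: nom -28.500 → Σnom=-126.100; wc +0.430/-0.430 → slack +1.910/-1.249; half-tol=0.430, Σhalf²=0.569080
  -F: nom -18.980 → Σnom=-145.080; wc +0.360/-0.155 → slack +2.270/-1.404; half-tol=0.258, Σhalf²=0.635386
  -G: nom -35.600 → Σnom=-180.680; wc +0.344/-0.344 → slack +2.614/-1.748; half-tol=0.344, Σhalf²=0.753722
  -H: nom -41.200 → Σnom=-221.880; wc +0.080/-0.080 → slack +2.694/-1.828; half-tol=0.080, Σhalf²=0.760122
Nominal = -221.880. Worst-case = [-221.880 - 1.828, -221.880 + 2.694] = [-223.708, -219.186]. RSS = √0.760122 = 0.872.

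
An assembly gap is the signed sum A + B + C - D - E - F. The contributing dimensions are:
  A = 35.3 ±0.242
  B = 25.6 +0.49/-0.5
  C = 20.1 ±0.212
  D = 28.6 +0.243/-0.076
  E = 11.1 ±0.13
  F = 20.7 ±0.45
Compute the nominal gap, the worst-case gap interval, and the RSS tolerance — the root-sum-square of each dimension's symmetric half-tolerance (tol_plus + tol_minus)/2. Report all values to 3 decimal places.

Stack each dimension's contribution:
  +A: nom +35.300 → Σnom=35.300; wc +0.242/-0.242 → slack +0.242/-0.242; half-tol=0.242, Σhalf²=0.058564
  +B: nom +25.600 → Σnom=60.900; wc +0.490/-0.500 → slack +0.732/-0.742; half-tol=0.495, Σhalf²=0.303589
  +C: nom +20.100 → Σnom=81.000; wc +0.212/-0.212 → slack +0.944/-0.954; half-tol=0.212, Σhalf²=0.348533
  -D: nom -28.600 → Σnom=52.400; wc +0.076/-0.243 → slack +1.020/-1.197; half-tol=0.160, Σhalf²=0.373973
  -E: nom -11.100 → Σnom=41.300; wc +0.130/-0.130 → slack +1.150/-1.327; half-tol=0.130, Σhalf²=0.390873
  -F: nom -20.700 → Σnom=20.600; wc +0.450/-0.450 → slack +1.600/-1.777; half-tol=0.450, Σhalf²=0.593373
Nominal = 20.600. Worst-case = [20.600 - 1.777, 20.600 + 1.600] = [18.823, 22.200]. RSS = √0.593373 = 0.770.

nominal=20.600 wc=[18.823,22.200] rss=0.770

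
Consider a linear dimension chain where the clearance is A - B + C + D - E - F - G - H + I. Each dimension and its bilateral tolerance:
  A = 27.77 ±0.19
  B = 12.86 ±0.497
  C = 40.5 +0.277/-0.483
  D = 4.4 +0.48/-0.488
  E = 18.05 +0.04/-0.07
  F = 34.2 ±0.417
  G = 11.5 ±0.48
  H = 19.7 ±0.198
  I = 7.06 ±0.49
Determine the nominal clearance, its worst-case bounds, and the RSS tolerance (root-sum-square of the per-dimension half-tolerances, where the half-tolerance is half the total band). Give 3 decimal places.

nominal=-16.580 wc=[-19.863,-13.481] rss=1.161

Stack each dimension's contribution:
  +A: nom +27.770 → Σnom=27.770; wc +0.190/-0.190 → slack +0.190/-0.190; half-tol=0.190, Σhalf²=0.036100
  -B: nom -12.860 → Σnom=14.910; wc +0.497/-0.497 → slack +0.687/-0.687; half-tol=0.497, Σhalf²=0.283109
  +C: nom +40.500 → Σnom=55.410; wc +0.277/-0.483 → slack +0.964/-1.170; half-tol=0.380, Σhalf²=0.427509
  +D: nom +4.400 → Σnom=59.810; wc +0.480/-0.488 → slack +1.444/-1.658; half-tol=0.484, Σhalf²=0.661765
  -E: nom -18.050 → Σnom=41.760; wc +0.070/-0.040 → slack +1.514/-1.698; half-tol=0.055, Σhalf²=0.664790
  -F: nom -34.200 → Σnom=7.560; wc +0.417/-0.417 → slack +1.931/-2.115; half-tol=0.417, Σhalf²=0.838679
  -G: nom -11.500 → Σnom=-3.940; wc +0.480/-0.480 → slack +2.411/-2.595; half-tol=0.480, Σhalf²=1.069079
  -H: nom -19.700 → Σnom=-23.640; wc +0.198/-0.198 → slack +2.609/-2.793; half-tol=0.198, Σhalf²=1.108283
  +I: nom +7.060 → Σnom=-16.580; wc +0.490/-0.490 → slack +3.099/-3.283; half-tol=0.490, Σhalf²=1.348383
Nominal = -16.580. Worst-case = [-16.580 - 3.283, -16.580 + 3.099] = [-19.863, -13.481]. RSS = √1.348383 = 1.161.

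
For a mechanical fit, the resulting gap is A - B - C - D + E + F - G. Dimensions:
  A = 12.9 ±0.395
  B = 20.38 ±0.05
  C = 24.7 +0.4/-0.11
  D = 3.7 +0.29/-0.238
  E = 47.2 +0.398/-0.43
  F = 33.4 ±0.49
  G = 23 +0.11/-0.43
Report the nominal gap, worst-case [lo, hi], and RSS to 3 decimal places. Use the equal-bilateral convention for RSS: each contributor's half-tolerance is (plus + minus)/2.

nominal=21.720 wc=[19.555,23.831] rss=0.882

Stack each dimension's contribution:
  +A: nom +12.900 → Σnom=12.900; wc +0.395/-0.395 → slack +0.395/-0.395; half-tol=0.395, Σhalf²=0.156025
  -B: nom -20.380 → Σnom=-7.480; wc +0.050/-0.050 → slack +0.445/-0.445; half-tol=0.050, Σhalf²=0.158525
  -C: nom -24.700 → Σnom=-32.180; wc +0.110/-0.400 → slack +0.555/-0.845; half-tol=0.255, Σhalf²=0.223550
  -D: nom -3.700 → Σnom=-35.880; wc +0.238/-0.290 → slack +0.793/-1.135; half-tol=0.264, Σhalf²=0.293246
  +E: nom +47.200 → Σnom=11.320; wc +0.398/-0.430 → slack +1.191/-1.565; half-tol=0.414, Σhalf²=0.464642
  +F: nom +33.400 → Σnom=44.720; wc +0.490/-0.490 → slack +1.681/-2.055; half-tol=0.490, Σhalf²=0.704742
  -G: nom -23.000 → Σnom=21.720; wc +0.430/-0.110 → slack +2.111/-2.165; half-tol=0.270, Σhalf²=0.777642
Nominal = 21.720. Worst-case = [21.720 - 2.165, 21.720 + 2.111] = [19.555, 23.831]. RSS = √0.777642 = 0.882.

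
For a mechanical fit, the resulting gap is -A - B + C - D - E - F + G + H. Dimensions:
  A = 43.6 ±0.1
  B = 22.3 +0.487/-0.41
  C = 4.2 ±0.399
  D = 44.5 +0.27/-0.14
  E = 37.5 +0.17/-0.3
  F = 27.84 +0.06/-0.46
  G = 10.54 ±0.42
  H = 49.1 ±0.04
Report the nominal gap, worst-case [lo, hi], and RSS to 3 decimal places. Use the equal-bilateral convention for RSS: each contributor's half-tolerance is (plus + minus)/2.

nominal=-111.900 wc=[-113.846,-109.631] rss=0.845

Stack each dimension's contribution:
  -A: nom -43.600 → Σnom=-43.600; wc +0.100/-0.100 → slack +0.100/-0.100; half-tol=0.100, Σhalf²=0.010000
  -B: nom -22.300 → Σnom=-65.900; wc +0.410/-0.487 → slack +0.510/-0.587; half-tol=0.449, Σhalf²=0.211152
  +C: nom +4.200 → Σnom=-61.700; wc +0.399/-0.399 → slack +0.909/-0.986; half-tol=0.399, Σhalf²=0.370353
  -D: nom -44.500 → Σnom=-106.200; wc +0.140/-0.270 → slack +1.049/-1.256; half-tol=0.205, Σhalf²=0.412378
  -E: nom -37.500 → Σnom=-143.700; wc +0.300/-0.170 → slack +1.349/-1.426; half-tol=0.235, Σhalf²=0.467603
  -F: nom -27.840 → Σnom=-171.540; wc +0.460/-0.060 → slack +1.809/-1.486; half-tol=0.260, Σhalf²=0.535203
  +G: nom +10.540 → Σnom=-161.000; wc +0.420/-0.420 → slack +2.229/-1.906; half-tol=0.420, Σhalf²=0.711603
  +H: nom +49.100 → Σnom=-111.900; wc +0.040/-0.040 → slack +2.269/-1.946; half-tol=0.040, Σhalf²=0.713203
Nominal = -111.900. Worst-case = [-111.900 - 1.946, -111.900 + 2.269] = [-113.846, -109.631]. RSS = √0.713203 = 0.845.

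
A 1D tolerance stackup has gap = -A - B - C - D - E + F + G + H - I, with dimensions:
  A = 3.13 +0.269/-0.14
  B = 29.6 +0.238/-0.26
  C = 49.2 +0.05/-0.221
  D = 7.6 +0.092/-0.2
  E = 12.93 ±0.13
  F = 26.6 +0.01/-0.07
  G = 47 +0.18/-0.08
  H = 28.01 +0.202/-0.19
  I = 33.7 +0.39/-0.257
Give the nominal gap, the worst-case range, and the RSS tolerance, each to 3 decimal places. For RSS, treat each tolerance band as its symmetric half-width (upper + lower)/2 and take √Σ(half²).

nominal=-34.550 wc=[-36.059,-32.950] rss=0.567

Stack each dimension's contribution:
  -A: nom -3.130 → Σnom=-3.130; wc +0.140/-0.269 → slack +0.140/-0.269; half-tol=0.205, Σhalf²=0.041820
  -B: nom -29.600 → Σnom=-32.730; wc +0.260/-0.238 → slack +0.400/-0.507; half-tol=0.249, Σhalf²=0.103821
  -C: nom -49.200 → Σnom=-81.930; wc +0.221/-0.050 → slack +0.621/-0.557; half-tol=0.136, Σhalf²=0.122181
  -D: nom -7.600 → Σnom=-89.530; wc +0.200/-0.092 → slack +0.821/-0.649; half-tol=0.146, Σhalf²=0.143498
  -E: nom -12.930 → Σnom=-102.460; wc +0.130/-0.130 → slack +0.951/-0.779; half-tol=0.130, Σhalf²=0.160397
  +F: nom +26.600 → Σnom=-75.860; wc +0.010/-0.070 → slack +0.961/-0.849; half-tol=0.040, Σhalf²=0.161997
  +G: nom +47.000 → Σnom=-28.860; wc +0.180/-0.080 → slack +1.141/-0.929; half-tol=0.130, Σhalf²=0.178897
  +H: nom +28.010 → Σnom=-0.850; wc +0.202/-0.190 → slack +1.343/-1.119; half-tol=0.196, Σhalf²=0.217313
  -I: nom -33.700 → Σnom=-34.550; wc +0.257/-0.390 → slack +1.600/-1.509; half-tol=0.324, Σhalf²=0.321966
Nominal = -34.550. Worst-case = [-34.550 - 1.509, -34.550 + 1.600] = [-36.059, -32.950]. RSS = √0.321966 = 0.567.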